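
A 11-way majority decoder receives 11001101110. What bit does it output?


Ones: 7 out of 11
Threshold: 6

1 (7/11 voted 1)


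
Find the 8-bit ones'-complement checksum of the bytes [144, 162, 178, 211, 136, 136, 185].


Sum = 1152 mod 256 = 128
Complement = 127

127


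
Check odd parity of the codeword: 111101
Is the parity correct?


Number of 1s: 5

Yes, parity is correct (5 ones)


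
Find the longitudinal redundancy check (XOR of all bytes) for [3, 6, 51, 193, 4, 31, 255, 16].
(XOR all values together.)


XOR chain: 3 ^ 6 ^ 51 ^ 193 ^ 4 ^ 31 ^ 255 ^ 16 = 3

3


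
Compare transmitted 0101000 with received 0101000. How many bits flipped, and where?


XOR: 0000000

0 errors (received matches sent)


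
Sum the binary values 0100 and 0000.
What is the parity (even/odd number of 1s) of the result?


0100 = 4
0000 = 0
Sum = 4 = 100
1s count = 1

odd parity (1 ones in 100)


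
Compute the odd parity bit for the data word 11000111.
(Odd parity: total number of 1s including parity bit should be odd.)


Number of 1s in data: 5
Parity bit: 0

0


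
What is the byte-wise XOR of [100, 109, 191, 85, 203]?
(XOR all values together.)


XOR chain: 100 ^ 109 ^ 191 ^ 85 ^ 203 = 40

40


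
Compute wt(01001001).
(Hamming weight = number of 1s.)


Counting 1s in 01001001

3


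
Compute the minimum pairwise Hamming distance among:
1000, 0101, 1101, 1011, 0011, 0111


Comparing all pairs, minimum distance: 1
Can detect 0 errors, correct 0 errors

1


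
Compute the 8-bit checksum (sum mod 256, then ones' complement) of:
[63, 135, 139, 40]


Sum = 377 mod 256 = 121
Complement = 134

134


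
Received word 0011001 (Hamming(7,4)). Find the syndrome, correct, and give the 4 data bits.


Syndrome = 0: no error detected

Data: 1001 (no errors)


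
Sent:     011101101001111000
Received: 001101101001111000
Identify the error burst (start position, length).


XOR: 010000000000000000

Burst at position 1, length 1


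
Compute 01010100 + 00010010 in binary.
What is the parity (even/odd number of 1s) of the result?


01010100 = 84
00010010 = 18
Sum = 102 = 1100110
1s count = 4

even parity (4 ones in 1100110)


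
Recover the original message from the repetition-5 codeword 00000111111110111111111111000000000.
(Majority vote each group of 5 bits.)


Groups: 00000, 11111, 11101, 11111, 11111, 10000, 00000
Majority votes: 0111100

0111100


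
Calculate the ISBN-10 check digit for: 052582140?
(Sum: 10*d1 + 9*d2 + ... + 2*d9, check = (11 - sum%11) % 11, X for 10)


Weighted sum: 170
170 mod 11 = 5

Check digit: 6


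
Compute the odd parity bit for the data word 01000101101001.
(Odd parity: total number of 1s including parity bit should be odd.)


Number of 1s in data: 6
Parity bit: 1

1


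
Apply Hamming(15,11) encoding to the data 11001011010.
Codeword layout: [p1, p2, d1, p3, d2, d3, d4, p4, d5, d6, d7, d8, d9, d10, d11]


Parity bits: p1=0, p2=1, p3=1, p4=0

011110001011010


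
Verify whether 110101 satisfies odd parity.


Number of 1s: 4

No, parity error (4 ones)


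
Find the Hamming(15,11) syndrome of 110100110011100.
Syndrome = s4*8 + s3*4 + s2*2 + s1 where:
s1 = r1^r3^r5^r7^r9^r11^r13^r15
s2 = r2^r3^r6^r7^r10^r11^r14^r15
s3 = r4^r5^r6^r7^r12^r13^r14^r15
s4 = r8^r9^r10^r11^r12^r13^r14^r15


s1=0, s2=1, s3=0, s4=0

Syndrome = 2 (error at position 2)


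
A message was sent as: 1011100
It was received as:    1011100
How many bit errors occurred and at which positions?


XOR: 0000000

0 errors (received matches sent)


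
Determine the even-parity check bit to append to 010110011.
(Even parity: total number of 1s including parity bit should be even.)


Number of 1s in data: 5
Parity bit: 1

1


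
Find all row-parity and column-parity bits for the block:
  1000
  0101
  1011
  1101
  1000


Row parities: 10111
Column parities: 0011

Row P: 10111, Col P: 0011, Corner: 0


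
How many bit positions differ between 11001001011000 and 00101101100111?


XOR: 11100100111111
Count of 1s: 10

10


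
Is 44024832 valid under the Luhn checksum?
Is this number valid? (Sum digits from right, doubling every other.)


Luhn sum = 38
38 mod 10 = 8

Invalid (Luhn sum mod 10 = 8)


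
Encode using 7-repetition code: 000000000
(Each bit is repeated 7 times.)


Each bit -> 7 copies

000000000000000000000000000000000000000000000000000000000000000


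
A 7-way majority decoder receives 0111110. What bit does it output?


Ones: 5 out of 7
Threshold: 4

1 (5/7 voted 1)


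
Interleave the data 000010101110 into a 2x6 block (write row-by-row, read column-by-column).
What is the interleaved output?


Matrix:
  000010
  101110
Read columns: 010001011100

010001011100


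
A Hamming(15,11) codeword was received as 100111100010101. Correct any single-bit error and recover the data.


Syndrome = 8: error at position 8

Data: 01110010101 (corrected bit 8)


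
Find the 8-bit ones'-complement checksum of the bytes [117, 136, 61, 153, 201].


Sum = 668 mod 256 = 156
Complement = 99

99


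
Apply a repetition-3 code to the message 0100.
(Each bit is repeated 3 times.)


Each bit -> 3 copies

000111000000


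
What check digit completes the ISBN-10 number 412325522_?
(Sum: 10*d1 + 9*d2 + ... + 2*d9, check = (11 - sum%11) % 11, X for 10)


Weighted sum: 153
153 mod 11 = 10

Check digit: 1


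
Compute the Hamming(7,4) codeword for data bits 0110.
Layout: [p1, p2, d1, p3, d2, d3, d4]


Parity bits: p1=1, p2=1, p3=0

1100110


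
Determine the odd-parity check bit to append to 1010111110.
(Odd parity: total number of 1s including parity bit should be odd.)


Number of 1s in data: 7
Parity bit: 0

0


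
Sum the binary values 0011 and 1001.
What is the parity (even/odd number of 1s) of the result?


0011 = 3
1001 = 9
Sum = 12 = 1100
1s count = 2

even parity (2 ones in 1100)


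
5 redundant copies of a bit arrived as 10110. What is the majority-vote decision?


Ones: 3 out of 5
Threshold: 3

1 (3/5 voted 1)


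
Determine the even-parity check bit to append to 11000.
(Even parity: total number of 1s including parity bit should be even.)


Number of 1s in data: 2
Parity bit: 0

0


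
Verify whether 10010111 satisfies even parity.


Number of 1s: 5

No, parity error (5 ones)


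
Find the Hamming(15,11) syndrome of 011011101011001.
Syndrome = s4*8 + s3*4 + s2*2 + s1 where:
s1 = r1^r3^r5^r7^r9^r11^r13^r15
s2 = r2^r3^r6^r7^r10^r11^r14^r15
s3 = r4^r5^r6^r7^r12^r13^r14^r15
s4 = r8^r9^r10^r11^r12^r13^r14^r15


s1=0, s2=0, s3=1, s4=0

Syndrome = 4 (error at position 4)


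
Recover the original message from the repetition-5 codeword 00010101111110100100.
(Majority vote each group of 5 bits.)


Groups: 00010, 10111, 11101, 00100
Majority votes: 0110

0110


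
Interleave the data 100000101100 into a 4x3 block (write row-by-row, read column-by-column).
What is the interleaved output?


Matrix:
  100
  000
  101
  100
Read columns: 101100000010

101100000010


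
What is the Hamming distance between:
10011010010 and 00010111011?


XOR: 10001101001
Count of 1s: 5

5


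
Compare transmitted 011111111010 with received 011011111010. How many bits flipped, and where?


XOR: 000100000000

1 error(s) at position(s): 3


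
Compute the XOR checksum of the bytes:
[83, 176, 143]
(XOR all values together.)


XOR chain: 83 ^ 176 ^ 143 = 108

108


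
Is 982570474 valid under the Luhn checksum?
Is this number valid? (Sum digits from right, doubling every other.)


Luhn sum = 39
39 mod 10 = 9

Invalid (Luhn sum mod 10 = 9)


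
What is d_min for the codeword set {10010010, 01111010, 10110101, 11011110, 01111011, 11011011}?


Comparing all pairs, minimum distance: 1
Can detect 0 errors, correct 0 errors

1


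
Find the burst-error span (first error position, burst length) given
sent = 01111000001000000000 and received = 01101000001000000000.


XOR: 00010000000000000000

Burst at position 3, length 1


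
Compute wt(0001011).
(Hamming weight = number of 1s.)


Counting 1s in 0001011

3


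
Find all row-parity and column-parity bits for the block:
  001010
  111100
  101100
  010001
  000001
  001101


Row parities: 001011
Column parities: 000111

Row P: 001011, Col P: 000111, Corner: 1


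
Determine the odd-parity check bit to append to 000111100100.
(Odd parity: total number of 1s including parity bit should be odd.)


Number of 1s in data: 5
Parity bit: 0

0


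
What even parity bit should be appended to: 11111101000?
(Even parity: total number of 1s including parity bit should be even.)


Number of 1s in data: 7
Parity bit: 1

1


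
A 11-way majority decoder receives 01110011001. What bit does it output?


Ones: 6 out of 11
Threshold: 6

1 (6/11 voted 1)


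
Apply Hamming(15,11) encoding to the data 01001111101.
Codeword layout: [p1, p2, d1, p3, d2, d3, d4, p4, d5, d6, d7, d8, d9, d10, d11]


Parity bits: p1=1, p2=1, p3=0, p4=0

110010001111101


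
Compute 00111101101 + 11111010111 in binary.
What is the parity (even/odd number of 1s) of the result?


00111101101 = 493
11111010111 = 2007
Sum = 2500 = 100111000100
1s count = 5

odd parity (5 ones in 100111000100)


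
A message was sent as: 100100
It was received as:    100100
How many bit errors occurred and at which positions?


XOR: 000000

0 errors (received matches sent)


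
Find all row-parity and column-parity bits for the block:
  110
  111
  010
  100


Row parities: 0111
Column parities: 111

Row P: 0111, Col P: 111, Corner: 1


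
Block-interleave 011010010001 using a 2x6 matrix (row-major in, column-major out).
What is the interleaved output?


Matrix:
  011010
  010001
Read columns: 001110001001

001110001001


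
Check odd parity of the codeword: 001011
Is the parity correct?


Number of 1s: 3

Yes, parity is correct (3 ones)


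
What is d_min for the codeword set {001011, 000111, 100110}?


Comparing all pairs, minimum distance: 2
Can detect 1 errors, correct 0 errors

2


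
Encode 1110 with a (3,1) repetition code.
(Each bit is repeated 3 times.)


Each bit -> 3 copies

111111111000


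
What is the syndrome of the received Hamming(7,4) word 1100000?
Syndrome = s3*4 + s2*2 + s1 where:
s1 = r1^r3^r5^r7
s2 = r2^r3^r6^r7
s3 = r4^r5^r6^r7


s1=1, s2=1, s3=0

Syndrome = 3 (error at position 3)


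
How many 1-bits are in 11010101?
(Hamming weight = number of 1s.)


Counting 1s in 11010101

5


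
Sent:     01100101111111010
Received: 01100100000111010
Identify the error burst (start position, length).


XOR: 00000001111000000

Burst at position 7, length 4


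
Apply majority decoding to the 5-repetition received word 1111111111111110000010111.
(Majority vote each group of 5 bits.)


Groups: 11111, 11111, 11111, 00000, 10111
Majority votes: 11101

11101


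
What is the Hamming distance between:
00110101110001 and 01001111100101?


XOR: 01111010010100
Count of 1s: 7

7


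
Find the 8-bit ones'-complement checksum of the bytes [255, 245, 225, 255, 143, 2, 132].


Sum = 1257 mod 256 = 233
Complement = 22

22


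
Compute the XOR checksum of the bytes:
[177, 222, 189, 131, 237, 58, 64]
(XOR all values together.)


XOR chain: 177 ^ 222 ^ 189 ^ 131 ^ 237 ^ 58 ^ 64 = 198

198


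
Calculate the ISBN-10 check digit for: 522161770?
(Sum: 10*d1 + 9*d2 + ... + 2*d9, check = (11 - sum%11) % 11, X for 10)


Weighted sum: 181
181 mod 11 = 5

Check digit: 6


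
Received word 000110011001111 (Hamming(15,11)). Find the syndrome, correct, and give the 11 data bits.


Syndrome = 0: no error detected

Data: 01001001111 (no errors)


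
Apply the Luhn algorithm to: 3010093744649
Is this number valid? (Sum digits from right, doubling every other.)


Luhn sum = 56
56 mod 10 = 6

Invalid (Luhn sum mod 10 = 6)


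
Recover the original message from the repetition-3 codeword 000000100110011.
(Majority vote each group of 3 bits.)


Groups: 000, 000, 100, 110, 011
Majority votes: 00011

00011


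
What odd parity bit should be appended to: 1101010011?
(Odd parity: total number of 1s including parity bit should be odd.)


Number of 1s in data: 6
Parity bit: 1

1


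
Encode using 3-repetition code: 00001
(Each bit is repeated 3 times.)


Each bit -> 3 copies

000000000000111


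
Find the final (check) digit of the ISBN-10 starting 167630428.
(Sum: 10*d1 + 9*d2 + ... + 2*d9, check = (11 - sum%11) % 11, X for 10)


Weighted sum: 218
218 mod 11 = 9

Check digit: 2


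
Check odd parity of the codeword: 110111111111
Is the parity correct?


Number of 1s: 11

Yes, parity is correct (11 ones)


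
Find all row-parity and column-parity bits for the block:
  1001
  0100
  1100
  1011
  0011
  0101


Row parities: 010100
Column parities: 1100

Row P: 010100, Col P: 1100, Corner: 0


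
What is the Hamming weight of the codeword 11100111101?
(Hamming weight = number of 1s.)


Counting 1s in 11100111101

8


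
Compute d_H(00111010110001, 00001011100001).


XOR: 00110001010000
Count of 1s: 4

4


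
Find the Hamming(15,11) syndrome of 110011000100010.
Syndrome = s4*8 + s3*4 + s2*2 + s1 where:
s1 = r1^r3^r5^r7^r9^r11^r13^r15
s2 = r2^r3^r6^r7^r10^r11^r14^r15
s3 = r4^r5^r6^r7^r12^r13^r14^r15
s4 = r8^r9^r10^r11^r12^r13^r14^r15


s1=0, s2=0, s3=1, s4=0

Syndrome = 4 (error at position 4)


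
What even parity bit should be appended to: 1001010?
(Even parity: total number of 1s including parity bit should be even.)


Number of 1s in data: 3
Parity bit: 1

1


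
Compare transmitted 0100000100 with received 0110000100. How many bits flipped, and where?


XOR: 0010000000

1 error(s) at position(s): 2


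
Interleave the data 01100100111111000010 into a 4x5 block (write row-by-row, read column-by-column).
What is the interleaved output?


Matrix:
  01100
  10011
  11110
  00010
Read columns: 01101010101001110100

01101010101001110100


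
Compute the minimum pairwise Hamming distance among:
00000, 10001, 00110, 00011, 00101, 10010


Comparing all pairs, minimum distance: 2
Can detect 1 errors, correct 0 errors

2


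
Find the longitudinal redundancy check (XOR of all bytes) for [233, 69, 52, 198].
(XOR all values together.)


XOR chain: 233 ^ 69 ^ 52 ^ 198 = 94

94


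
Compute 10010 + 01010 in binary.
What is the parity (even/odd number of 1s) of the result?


10010 = 18
01010 = 10
Sum = 28 = 11100
1s count = 3

odd parity (3 ones in 11100)


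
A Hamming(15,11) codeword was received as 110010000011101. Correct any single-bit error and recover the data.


Syndrome = 3: error at position 3

Data: 11000011101 (corrected bit 3)


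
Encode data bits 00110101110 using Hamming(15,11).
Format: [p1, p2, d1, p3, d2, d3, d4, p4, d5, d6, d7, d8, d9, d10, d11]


Parity bits: p1=0, p2=0, p3=1, p4=0

000101100101110


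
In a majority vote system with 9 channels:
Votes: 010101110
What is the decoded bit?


Ones: 5 out of 9
Threshold: 5

1 (5/9 voted 1)


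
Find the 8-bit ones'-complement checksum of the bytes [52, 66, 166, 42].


Sum = 326 mod 256 = 70
Complement = 185

185


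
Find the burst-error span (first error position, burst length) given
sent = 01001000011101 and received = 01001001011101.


XOR: 00000001000000

Burst at position 7, length 1


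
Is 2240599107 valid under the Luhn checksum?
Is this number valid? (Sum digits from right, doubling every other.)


Luhn sum = 41
41 mod 10 = 1

Invalid (Luhn sum mod 10 = 1)


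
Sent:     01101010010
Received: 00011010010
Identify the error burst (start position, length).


XOR: 01110000000

Burst at position 1, length 3


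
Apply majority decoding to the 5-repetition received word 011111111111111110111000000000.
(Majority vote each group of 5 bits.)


Groups: 01111, 11111, 11111, 11011, 10000, 00000
Majority votes: 111100

111100


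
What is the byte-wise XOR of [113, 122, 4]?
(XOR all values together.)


XOR chain: 113 ^ 122 ^ 4 = 15

15


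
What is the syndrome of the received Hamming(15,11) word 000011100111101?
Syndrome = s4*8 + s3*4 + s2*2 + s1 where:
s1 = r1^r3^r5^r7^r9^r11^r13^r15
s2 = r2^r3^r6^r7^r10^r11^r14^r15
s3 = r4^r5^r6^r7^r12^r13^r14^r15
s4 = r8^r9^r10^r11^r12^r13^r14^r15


s1=1, s2=1, s3=0, s4=1

Syndrome = 11 (error at position 11)


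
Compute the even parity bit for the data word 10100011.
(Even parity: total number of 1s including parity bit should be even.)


Number of 1s in data: 4
Parity bit: 0

0


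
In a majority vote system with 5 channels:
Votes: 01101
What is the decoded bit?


Ones: 3 out of 5
Threshold: 3

1 (3/5 voted 1)


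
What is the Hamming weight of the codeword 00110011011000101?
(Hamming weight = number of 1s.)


Counting 1s in 00110011011000101

8


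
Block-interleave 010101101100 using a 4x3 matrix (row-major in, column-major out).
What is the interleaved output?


Matrix:
  010
  101
  101
  100
Read columns: 011110000110

011110000110


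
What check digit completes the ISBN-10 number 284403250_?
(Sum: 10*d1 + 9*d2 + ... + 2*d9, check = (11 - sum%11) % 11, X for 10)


Weighted sum: 190
190 mod 11 = 3

Check digit: 8


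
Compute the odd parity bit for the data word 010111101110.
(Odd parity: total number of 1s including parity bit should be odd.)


Number of 1s in data: 8
Parity bit: 1

1


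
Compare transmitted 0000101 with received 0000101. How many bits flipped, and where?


XOR: 0000000

0 errors (received matches sent)


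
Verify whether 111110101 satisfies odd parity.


Number of 1s: 7

Yes, parity is correct (7 ones)


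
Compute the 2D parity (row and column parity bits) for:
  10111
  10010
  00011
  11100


Row parities: 0001
Column parities: 11010

Row P: 0001, Col P: 11010, Corner: 1


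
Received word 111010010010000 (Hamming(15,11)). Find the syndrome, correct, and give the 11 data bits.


Syndrome = 6: error at position 6

Data: 11100010000 (corrected bit 6)


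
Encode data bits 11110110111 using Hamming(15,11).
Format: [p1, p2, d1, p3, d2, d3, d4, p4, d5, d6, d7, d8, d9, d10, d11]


Parity bits: p1=0, p2=1, p3=0, p4=1

011011110110111


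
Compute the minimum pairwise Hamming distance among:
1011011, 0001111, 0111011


Comparing all pairs, minimum distance: 2
Can detect 1 errors, correct 0 errors

2


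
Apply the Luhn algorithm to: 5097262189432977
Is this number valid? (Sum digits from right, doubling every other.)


Luhn sum = 84
84 mod 10 = 4

Invalid (Luhn sum mod 10 = 4)


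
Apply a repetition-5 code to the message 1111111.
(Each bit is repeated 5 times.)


Each bit -> 5 copies

11111111111111111111111111111111111


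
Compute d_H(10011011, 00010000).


XOR: 10001011
Count of 1s: 4

4


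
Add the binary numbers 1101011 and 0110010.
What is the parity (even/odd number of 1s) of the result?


1101011 = 107
0110010 = 50
Sum = 157 = 10011101
1s count = 5

odd parity (5 ones in 10011101)


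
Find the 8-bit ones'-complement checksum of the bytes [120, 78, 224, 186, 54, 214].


Sum = 876 mod 256 = 108
Complement = 147

147


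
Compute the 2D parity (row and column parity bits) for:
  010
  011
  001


Row parities: 101
Column parities: 000

Row P: 101, Col P: 000, Corner: 0


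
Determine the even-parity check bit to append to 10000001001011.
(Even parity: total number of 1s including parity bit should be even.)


Number of 1s in data: 5
Parity bit: 1

1


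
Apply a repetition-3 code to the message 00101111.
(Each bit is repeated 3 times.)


Each bit -> 3 copies

000000111000111111111111


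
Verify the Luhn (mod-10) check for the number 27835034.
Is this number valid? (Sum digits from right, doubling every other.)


Luhn sum = 32
32 mod 10 = 2

Invalid (Luhn sum mod 10 = 2)


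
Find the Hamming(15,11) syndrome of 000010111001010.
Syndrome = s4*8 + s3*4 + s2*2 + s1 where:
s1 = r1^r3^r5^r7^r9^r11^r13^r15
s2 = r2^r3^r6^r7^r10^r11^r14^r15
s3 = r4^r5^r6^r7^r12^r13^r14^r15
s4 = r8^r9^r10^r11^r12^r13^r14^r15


s1=1, s2=0, s3=0, s4=0

Syndrome = 1 (error at position 1)


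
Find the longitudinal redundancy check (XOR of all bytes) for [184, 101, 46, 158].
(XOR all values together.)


XOR chain: 184 ^ 101 ^ 46 ^ 158 = 109

109


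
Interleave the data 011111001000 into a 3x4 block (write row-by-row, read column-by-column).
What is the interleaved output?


Matrix:
  0111
  1100
  1000
Read columns: 011110100100

011110100100


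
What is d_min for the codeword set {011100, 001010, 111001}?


Comparing all pairs, minimum distance: 3
Can detect 2 errors, correct 1 errors

3


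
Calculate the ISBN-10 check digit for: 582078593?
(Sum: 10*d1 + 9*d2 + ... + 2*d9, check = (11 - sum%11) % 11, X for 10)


Weighted sum: 273
273 mod 11 = 9

Check digit: 2


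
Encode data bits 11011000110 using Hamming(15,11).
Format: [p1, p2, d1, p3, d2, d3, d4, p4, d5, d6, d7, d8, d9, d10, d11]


Parity bits: p1=1, p2=1, p3=0, p4=1

111010111000110


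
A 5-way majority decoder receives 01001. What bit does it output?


Ones: 2 out of 5
Threshold: 3

0 (2/5 voted 1)


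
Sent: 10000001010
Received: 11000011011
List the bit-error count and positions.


XOR: 01000010001

3 error(s) at position(s): 1, 6, 10


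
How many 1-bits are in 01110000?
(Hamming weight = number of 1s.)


Counting 1s in 01110000

3


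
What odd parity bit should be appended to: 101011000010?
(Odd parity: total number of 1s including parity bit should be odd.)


Number of 1s in data: 5
Parity bit: 0

0


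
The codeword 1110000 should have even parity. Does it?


Number of 1s: 3

No, parity error (3 ones)


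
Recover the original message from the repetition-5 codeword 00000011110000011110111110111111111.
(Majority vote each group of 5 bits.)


Groups: 00000, 01111, 00000, 11110, 11111, 01111, 11111
Majority votes: 0101111

0101111


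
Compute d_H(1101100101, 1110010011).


XOR: 0011110110
Count of 1s: 6

6


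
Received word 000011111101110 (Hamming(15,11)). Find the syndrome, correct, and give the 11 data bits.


Syndrome = 0: no error detected

Data: 01111101110 (no errors)


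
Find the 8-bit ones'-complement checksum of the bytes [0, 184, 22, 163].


Sum = 369 mod 256 = 113
Complement = 142

142


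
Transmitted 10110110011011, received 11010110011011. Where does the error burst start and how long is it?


XOR: 01100000000000

Burst at position 1, length 2


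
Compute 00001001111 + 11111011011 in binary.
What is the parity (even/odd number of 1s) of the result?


00001001111 = 79
11111011011 = 2011
Sum = 2090 = 100000101010
1s count = 4

even parity (4 ones in 100000101010)


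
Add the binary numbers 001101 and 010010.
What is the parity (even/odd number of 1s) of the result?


001101 = 13
010010 = 18
Sum = 31 = 11111
1s count = 5

odd parity (5 ones in 11111)


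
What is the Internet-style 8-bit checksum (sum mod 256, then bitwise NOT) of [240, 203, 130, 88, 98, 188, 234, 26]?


Sum = 1207 mod 256 = 183
Complement = 72

72


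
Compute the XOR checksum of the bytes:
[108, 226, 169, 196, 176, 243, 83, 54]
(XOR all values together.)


XOR chain: 108 ^ 226 ^ 169 ^ 196 ^ 176 ^ 243 ^ 83 ^ 54 = 197

197


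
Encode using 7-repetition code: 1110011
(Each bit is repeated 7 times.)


Each bit -> 7 copies

1111111111111111111110000000000000011111111111111


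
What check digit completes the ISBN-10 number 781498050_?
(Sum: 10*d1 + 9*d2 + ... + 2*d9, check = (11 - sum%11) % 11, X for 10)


Weighted sum: 287
287 mod 11 = 1

Check digit: X


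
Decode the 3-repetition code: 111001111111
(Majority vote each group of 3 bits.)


Groups: 111, 001, 111, 111
Majority votes: 1011

1011


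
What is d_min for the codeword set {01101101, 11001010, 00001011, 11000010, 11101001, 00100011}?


Comparing all pairs, minimum distance: 1
Can detect 0 errors, correct 0 errors

1


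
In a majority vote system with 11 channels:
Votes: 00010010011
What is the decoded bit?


Ones: 4 out of 11
Threshold: 6

0 (4/11 voted 1)


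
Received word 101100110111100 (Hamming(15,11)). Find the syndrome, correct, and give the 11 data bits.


Syndrome = 9: error at position 9

Data: 10011111100 (corrected bit 9)


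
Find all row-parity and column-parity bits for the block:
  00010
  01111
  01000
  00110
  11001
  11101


Row parities: 101010
Column parities: 00111

Row P: 101010, Col P: 00111, Corner: 1


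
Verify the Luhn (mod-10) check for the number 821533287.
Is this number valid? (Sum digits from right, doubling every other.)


Luhn sum = 39
39 mod 10 = 9

Invalid (Luhn sum mod 10 = 9)


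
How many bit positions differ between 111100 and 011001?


XOR: 100101
Count of 1s: 3

3


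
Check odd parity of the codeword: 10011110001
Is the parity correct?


Number of 1s: 6

No, parity error (6 ones)


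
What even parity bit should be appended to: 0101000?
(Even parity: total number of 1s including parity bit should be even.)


Number of 1s in data: 2
Parity bit: 0

0


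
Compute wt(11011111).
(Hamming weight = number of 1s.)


Counting 1s in 11011111

7


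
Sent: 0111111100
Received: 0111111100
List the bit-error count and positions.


XOR: 0000000000

0 errors (received matches sent)


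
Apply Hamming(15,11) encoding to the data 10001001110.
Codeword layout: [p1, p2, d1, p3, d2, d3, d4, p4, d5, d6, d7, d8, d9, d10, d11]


Parity bits: p1=1, p2=0, p3=1, p4=0

101100001001110


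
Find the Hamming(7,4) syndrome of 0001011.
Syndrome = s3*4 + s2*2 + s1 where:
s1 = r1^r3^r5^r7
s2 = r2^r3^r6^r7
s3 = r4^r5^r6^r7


s1=1, s2=0, s3=1

Syndrome = 5 (error at position 5)


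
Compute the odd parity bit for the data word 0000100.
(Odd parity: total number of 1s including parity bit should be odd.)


Number of 1s in data: 1
Parity bit: 0

0


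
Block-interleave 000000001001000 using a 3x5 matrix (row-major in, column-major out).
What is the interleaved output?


Matrix:
  00000
  00010
  01000
Read columns: 000001000010000

000001000010000


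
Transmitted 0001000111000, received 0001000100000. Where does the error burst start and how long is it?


XOR: 0000000011000

Burst at position 8, length 2


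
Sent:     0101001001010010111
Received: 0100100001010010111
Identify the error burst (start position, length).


XOR: 0001101000000000000

Burst at position 3, length 4


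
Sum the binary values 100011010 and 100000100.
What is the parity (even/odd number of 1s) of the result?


100011010 = 282
100000100 = 260
Sum = 542 = 1000011110
1s count = 5

odd parity (5 ones in 1000011110)


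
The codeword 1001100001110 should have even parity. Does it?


Number of 1s: 6

Yes, parity is correct (6 ones)


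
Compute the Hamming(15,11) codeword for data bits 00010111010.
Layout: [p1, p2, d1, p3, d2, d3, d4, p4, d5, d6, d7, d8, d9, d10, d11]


Parity bits: p1=0, p2=0, p3=1, p4=0

000100100111010


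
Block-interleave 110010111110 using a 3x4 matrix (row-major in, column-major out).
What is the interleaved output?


Matrix:
  1100
  1011
  1110
Read columns: 111101011010

111101011010


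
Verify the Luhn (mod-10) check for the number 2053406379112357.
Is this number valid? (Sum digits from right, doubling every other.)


Luhn sum = 54
54 mod 10 = 4

Invalid (Luhn sum mod 10 = 4)


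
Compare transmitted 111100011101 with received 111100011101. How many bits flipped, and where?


XOR: 000000000000

0 errors (received matches sent)


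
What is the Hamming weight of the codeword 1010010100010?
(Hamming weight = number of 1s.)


Counting 1s in 1010010100010

5


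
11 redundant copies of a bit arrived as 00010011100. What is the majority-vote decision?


Ones: 4 out of 11
Threshold: 6

0 (4/11 voted 1)


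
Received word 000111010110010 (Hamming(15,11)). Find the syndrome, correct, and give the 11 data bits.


Syndrome = 0: no error detected

Data: 01100110010 (no errors)


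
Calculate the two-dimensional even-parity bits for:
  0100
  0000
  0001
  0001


Row parities: 1011
Column parities: 0100

Row P: 1011, Col P: 0100, Corner: 1


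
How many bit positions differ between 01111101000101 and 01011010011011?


XOR: 00100111011110
Count of 1s: 8

8


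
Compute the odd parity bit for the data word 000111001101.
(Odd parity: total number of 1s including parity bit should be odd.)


Number of 1s in data: 6
Parity bit: 1

1


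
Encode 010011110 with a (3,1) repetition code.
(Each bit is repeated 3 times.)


Each bit -> 3 copies

000111000000111111111111000


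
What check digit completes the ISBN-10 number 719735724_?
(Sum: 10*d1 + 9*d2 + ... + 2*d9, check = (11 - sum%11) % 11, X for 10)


Weighted sum: 285
285 mod 11 = 10

Check digit: 1


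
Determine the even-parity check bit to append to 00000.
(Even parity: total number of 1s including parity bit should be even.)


Number of 1s in data: 0
Parity bit: 0

0


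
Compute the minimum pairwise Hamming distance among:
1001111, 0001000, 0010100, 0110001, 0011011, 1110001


Comparing all pairs, minimum distance: 1
Can detect 0 errors, correct 0 errors

1


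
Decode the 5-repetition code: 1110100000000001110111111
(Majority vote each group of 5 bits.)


Groups: 11101, 00000, 00000, 11101, 11111
Majority votes: 10011

10011


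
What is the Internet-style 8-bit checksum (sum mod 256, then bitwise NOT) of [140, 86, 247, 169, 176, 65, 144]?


Sum = 1027 mod 256 = 3
Complement = 252

252


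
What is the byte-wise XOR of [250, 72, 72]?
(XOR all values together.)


XOR chain: 250 ^ 72 ^ 72 = 250

250


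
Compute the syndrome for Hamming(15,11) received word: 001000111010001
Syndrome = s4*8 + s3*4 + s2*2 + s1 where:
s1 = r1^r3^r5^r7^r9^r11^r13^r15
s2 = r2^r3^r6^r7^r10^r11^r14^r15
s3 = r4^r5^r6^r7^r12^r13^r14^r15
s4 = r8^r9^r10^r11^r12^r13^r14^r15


s1=1, s2=0, s3=0, s4=0

Syndrome = 1 (error at position 1)


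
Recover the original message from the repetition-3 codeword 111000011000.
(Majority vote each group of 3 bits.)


Groups: 111, 000, 011, 000
Majority votes: 1010

1010


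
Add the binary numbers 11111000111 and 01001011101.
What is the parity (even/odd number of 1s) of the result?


11111000111 = 1991
01001011101 = 605
Sum = 2596 = 101000100100
1s count = 4

even parity (4 ones in 101000100100)


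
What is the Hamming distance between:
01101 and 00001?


XOR: 01100
Count of 1s: 2

2


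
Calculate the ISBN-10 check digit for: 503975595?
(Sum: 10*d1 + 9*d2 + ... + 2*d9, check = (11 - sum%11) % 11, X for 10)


Weighted sum: 261
261 mod 11 = 8

Check digit: 3


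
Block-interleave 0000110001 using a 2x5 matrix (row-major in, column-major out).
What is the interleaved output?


Matrix:
  00001
  10001
Read columns: 0100000011

0100000011


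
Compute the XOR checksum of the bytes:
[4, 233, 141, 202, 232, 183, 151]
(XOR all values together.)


XOR chain: 4 ^ 233 ^ 141 ^ 202 ^ 232 ^ 183 ^ 151 = 98

98


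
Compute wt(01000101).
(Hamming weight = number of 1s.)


Counting 1s in 01000101

3


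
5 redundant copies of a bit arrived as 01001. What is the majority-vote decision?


Ones: 2 out of 5
Threshold: 3

0 (2/5 voted 1)


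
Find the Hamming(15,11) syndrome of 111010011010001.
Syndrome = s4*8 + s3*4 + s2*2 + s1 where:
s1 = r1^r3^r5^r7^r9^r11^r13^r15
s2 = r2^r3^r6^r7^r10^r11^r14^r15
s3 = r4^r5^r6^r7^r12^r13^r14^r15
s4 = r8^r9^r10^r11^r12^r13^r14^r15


s1=0, s2=0, s3=0, s4=0

Syndrome = 0 (no error)


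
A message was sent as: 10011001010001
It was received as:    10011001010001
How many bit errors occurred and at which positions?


XOR: 00000000000000

0 errors (received matches sent)


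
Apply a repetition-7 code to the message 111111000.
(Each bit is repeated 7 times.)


Each bit -> 7 copies

111111111111111111111111111111111111111111000000000000000000000


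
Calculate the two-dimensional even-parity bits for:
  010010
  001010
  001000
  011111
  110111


Row parities: 00111
Column parities: 111000

Row P: 00111, Col P: 111000, Corner: 1


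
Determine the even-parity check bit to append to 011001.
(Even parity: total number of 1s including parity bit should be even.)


Number of 1s in data: 3
Parity bit: 1

1


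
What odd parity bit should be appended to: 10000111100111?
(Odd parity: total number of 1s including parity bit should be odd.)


Number of 1s in data: 8
Parity bit: 1

1


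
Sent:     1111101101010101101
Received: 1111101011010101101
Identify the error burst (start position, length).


XOR: 0000000110000000000

Burst at position 7, length 2


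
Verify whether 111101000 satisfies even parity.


Number of 1s: 5

No, parity error (5 ones)


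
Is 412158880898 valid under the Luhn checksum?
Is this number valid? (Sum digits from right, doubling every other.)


Luhn sum = 63
63 mod 10 = 3

Invalid (Luhn sum mod 10 = 3)


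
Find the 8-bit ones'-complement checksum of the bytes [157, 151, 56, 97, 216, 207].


Sum = 884 mod 256 = 116
Complement = 139

139


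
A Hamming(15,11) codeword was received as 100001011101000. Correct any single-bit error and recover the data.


Syndrome = 0: no error detected

Data: 00101101000 (no errors)


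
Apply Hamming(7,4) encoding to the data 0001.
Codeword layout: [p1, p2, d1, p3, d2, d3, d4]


Parity bits: p1=1, p2=1, p3=1

1101001


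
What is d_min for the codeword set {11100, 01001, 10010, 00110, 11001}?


Comparing all pairs, minimum distance: 1
Can detect 0 errors, correct 0 errors

1


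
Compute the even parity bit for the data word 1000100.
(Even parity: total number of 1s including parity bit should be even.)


Number of 1s in data: 2
Parity bit: 0

0


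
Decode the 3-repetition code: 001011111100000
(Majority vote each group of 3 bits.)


Groups: 001, 011, 111, 100, 000
Majority votes: 01100

01100


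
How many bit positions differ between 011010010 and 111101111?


XOR: 100111101
Count of 1s: 6

6


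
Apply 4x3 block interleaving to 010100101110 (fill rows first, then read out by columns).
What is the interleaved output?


Matrix:
  010
  100
  101
  110
Read columns: 011110010010

011110010010


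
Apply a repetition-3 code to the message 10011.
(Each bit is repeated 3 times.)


Each bit -> 3 copies

111000000111111


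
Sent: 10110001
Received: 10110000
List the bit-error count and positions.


XOR: 00000001

1 error(s) at position(s): 7


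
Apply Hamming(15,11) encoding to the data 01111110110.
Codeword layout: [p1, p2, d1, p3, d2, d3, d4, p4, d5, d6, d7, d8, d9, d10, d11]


Parity bits: p1=1, p2=1, p3=1, p4=1

110111111110110


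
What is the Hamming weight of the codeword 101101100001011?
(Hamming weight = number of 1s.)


Counting 1s in 101101100001011

8


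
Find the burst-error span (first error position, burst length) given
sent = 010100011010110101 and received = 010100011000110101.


XOR: 000000000010000000

Burst at position 10, length 1


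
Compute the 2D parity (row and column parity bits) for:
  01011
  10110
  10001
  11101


Row parities: 1100
Column parities: 10001

Row P: 1100, Col P: 10001, Corner: 0


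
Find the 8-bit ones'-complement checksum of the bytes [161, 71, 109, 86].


Sum = 427 mod 256 = 171
Complement = 84

84


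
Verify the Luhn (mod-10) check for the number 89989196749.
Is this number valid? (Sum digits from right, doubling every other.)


Luhn sum = 80
80 mod 10 = 0

Valid (Luhn sum mod 10 = 0)


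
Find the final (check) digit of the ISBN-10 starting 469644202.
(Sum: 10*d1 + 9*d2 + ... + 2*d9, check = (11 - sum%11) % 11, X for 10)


Weighted sum: 264
264 mod 11 = 0

Check digit: 0


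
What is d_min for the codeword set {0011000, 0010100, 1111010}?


Comparing all pairs, minimum distance: 2
Can detect 1 errors, correct 0 errors

2


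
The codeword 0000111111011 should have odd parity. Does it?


Number of 1s: 8

No, parity error (8 ones)


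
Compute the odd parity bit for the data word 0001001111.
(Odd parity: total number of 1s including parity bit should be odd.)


Number of 1s in data: 5
Parity bit: 0

0


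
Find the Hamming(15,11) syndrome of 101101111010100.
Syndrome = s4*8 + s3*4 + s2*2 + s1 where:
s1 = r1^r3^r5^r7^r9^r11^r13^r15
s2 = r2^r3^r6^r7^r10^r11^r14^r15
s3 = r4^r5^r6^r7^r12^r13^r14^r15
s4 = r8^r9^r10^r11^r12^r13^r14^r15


s1=0, s2=0, s3=0, s4=0

Syndrome = 0 (no error)


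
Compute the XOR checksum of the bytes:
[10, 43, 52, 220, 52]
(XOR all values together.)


XOR chain: 10 ^ 43 ^ 52 ^ 220 ^ 52 = 253

253


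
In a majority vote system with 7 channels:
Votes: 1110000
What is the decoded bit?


Ones: 3 out of 7
Threshold: 4

0 (3/7 voted 1)


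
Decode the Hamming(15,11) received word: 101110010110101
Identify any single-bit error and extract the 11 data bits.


Syndrome = 8: error at position 8

Data: 11000110101 (corrected bit 8)


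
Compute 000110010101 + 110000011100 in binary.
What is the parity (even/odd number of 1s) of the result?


000110010101 = 405
110000011100 = 3100
Sum = 3505 = 110110110001
1s count = 7

odd parity (7 ones in 110110110001)


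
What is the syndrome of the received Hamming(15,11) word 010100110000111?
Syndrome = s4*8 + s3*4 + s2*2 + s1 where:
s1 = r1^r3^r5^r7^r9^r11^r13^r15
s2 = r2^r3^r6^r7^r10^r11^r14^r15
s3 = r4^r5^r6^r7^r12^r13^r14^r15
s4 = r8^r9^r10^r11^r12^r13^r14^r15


s1=1, s2=0, s3=1, s4=0

Syndrome = 5 (error at position 5)


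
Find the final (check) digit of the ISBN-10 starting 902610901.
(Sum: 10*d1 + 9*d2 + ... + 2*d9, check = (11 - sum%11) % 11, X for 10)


Weighted sum: 192
192 mod 11 = 5

Check digit: 6


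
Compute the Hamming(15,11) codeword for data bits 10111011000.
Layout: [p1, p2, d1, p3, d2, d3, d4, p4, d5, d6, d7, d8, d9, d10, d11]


Parity bits: p1=0, p2=0, p3=1, p4=1

001101111011000


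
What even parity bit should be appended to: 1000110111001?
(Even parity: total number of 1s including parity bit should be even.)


Number of 1s in data: 7
Parity bit: 1

1


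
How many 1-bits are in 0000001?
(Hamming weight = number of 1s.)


Counting 1s in 0000001

1


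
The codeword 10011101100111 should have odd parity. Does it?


Number of 1s: 9

Yes, parity is correct (9 ones)


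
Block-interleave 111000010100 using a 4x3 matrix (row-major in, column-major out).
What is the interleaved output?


Matrix:
  111
  000
  010
  100
Read columns: 100110101000

100110101000


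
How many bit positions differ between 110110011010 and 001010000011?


XOR: 111100011001
Count of 1s: 7

7


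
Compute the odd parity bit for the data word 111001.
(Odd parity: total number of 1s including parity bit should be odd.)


Number of 1s in data: 4
Parity bit: 1

1


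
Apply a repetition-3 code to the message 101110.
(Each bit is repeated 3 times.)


Each bit -> 3 copies

111000111111111000


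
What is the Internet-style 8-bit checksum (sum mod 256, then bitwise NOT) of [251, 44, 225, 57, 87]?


Sum = 664 mod 256 = 152
Complement = 103

103


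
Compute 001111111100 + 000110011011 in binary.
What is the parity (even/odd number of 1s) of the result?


001111111100 = 1020
000110011011 = 411
Sum = 1431 = 10110010111
1s count = 7

odd parity (7 ones in 10110010111)
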